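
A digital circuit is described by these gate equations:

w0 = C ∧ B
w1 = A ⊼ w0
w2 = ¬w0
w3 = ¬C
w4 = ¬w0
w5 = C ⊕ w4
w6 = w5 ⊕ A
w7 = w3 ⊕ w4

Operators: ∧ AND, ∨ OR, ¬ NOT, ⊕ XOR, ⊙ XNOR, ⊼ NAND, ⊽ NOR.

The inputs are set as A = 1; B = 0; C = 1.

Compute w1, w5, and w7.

w1 = 1, w5 = 0, w7 = 1

w0 = C AND B = 1 AND 0 = 0
w1 = A NAND w0 = 1 NAND 0 = 1
w3 = NOT C = NOT 1 = 0
w4 = NOT w0 = NOT 0 = 1
w5 = C XOR w4 = 1 XOR 1 = 0
w7 = w3 XOR w4 = 0 XOR 1 = 1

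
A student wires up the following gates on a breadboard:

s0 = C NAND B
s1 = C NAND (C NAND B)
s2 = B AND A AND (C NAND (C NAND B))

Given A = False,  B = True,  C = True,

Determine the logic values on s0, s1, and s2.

s0 = False, s1 = True, s2 = False

s0 = True NAND True = False
s1 = True NAND (True NAND True) = True
s2 = True AND False AND (True NAND (True NAND True)) = False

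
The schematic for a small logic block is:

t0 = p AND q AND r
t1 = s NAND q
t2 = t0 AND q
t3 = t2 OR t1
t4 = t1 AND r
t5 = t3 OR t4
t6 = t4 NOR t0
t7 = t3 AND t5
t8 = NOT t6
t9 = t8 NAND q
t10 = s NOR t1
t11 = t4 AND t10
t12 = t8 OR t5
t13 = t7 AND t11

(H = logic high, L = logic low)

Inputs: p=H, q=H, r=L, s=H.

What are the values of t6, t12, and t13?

t6 = H, t12 = L, t13 = L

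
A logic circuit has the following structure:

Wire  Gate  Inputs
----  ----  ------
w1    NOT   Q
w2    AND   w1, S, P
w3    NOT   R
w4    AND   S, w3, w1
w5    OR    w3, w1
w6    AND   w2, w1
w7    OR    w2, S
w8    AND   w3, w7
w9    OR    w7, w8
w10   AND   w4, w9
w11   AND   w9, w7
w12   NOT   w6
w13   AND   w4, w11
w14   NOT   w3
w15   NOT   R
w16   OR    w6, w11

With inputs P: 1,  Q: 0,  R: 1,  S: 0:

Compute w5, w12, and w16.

w5 = 1, w12 = 1, w16 = 0

w1 = NOT Q = NOT 0 = 1
w2 = w1 AND S AND P = 1 AND 0 AND 1 = 0
w3 = NOT R = NOT 1 = 0
w5 = w3 OR w1 = 0 OR 1 = 1
w6 = w2 AND w1 = 0 AND 1 = 0
w7 = w2 OR S = 0 OR 0 = 0
w8 = w3 AND w7 = 0 AND 0 = 0
w9 = w7 OR w8 = 0 OR 0 = 0
w11 = w9 AND w7 = 0 AND 0 = 0
w12 = NOT w6 = NOT 0 = 1
w16 = w6 OR w11 = 0 OR 0 = 0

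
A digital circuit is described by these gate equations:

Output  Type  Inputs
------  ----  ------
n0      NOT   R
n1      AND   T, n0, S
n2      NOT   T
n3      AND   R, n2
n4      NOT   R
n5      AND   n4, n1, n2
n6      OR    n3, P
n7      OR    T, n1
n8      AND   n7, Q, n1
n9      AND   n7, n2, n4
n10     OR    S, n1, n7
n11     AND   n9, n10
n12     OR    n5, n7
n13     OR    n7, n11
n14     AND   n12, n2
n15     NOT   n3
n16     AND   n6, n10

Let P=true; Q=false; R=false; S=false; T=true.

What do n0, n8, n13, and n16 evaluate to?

n0 = NOT R = NOT false = true
n1 = T AND n0 AND S = true AND true AND false = false
n2 = NOT T = NOT true = false
n3 = R AND n2 = false AND false = false
n4 = NOT R = NOT false = true
n6 = n3 OR P = false OR true = true
n7 = T OR n1 = true OR false = true
n8 = n7 AND Q AND n1 = true AND false AND false = false
n9 = n7 AND n2 AND n4 = true AND false AND true = false
n10 = S OR n1 OR n7 = false OR false OR true = true
n11 = n9 AND n10 = false AND true = false
n13 = n7 OR n11 = true OR false = true
n16 = n6 AND n10 = true AND true = true

n0 = true, n8 = false, n13 = true, n16 = true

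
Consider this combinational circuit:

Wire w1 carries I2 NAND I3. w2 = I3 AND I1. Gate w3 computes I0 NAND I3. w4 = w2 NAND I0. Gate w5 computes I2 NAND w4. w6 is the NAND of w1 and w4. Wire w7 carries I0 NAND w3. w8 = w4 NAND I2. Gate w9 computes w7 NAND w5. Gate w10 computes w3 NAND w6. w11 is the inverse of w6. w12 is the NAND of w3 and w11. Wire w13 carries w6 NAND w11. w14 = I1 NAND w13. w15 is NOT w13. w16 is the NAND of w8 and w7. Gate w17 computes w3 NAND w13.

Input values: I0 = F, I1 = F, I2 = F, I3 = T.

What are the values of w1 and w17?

w1 = T, w17 = F

w1 = I2 NAND I3 = F NAND T = T
w2 = I3 AND I1 = T AND F = F
w3 = I0 NAND I3 = F NAND T = T
w4 = w2 NAND I0 = F NAND F = T
w6 = w1 NAND w4 = T NAND T = F
w11 = NOT w6 = NOT F = T
w13 = w6 NAND w11 = F NAND T = T
w17 = w3 NAND w13 = T NAND T = F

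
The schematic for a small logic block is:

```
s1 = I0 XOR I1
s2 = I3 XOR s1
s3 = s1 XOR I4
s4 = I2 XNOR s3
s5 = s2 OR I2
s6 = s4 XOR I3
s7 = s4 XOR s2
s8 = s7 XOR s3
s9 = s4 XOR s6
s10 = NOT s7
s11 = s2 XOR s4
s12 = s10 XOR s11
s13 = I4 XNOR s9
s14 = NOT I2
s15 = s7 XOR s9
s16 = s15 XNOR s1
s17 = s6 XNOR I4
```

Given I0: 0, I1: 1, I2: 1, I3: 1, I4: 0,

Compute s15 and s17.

s1 = I0 XOR I1 = 0 XOR 1 = 1
s2 = I3 XOR s1 = 1 XOR 1 = 0
s3 = s1 XOR I4 = 1 XOR 0 = 1
s4 = I2 XNOR s3 = 1 XNOR 1 = 1
s6 = s4 XOR I3 = 1 XOR 1 = 0
s7 = s4 XOR s2 = 1 XOR 0 = 1
s9 = s4 XOR s6 = 1 XOR 0 = 1
s15 = s7 XOR s9 = 1 XOR 1 = 0
s17 = s6 XNOR I4 = 0 XNOR 0 = 1

s15 = 0; s17 = 1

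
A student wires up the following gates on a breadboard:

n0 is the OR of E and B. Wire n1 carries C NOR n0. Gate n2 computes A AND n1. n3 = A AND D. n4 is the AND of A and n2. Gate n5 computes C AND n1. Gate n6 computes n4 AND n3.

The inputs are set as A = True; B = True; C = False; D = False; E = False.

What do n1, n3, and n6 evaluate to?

n0 = E OR B = False OR True = True
n1 = C NOR n0 = False NOR True = False
n2 = A AND n1 = True AND False = False
n3 = A AND D = True AND False = False
n4 = A AND n2 = True AND False = False
n6 = n4 AND n3 = False AND False = False

n1 = False, n3 = False, n6 = False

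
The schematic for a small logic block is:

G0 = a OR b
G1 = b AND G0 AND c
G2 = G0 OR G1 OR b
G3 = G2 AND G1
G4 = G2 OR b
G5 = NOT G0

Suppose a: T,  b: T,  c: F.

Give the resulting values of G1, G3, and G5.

G1 = F, G3 = F, G5 = F

G0 = a OR b = T OR T = T
G1 = b AND G0 AND c = T AND T AND F = F
G2 = G0 OR G1 OR b = T OR F OR T = T
G3 = G2 AND G1 = T AND F = F
G5 = NOT G0 = NOT T = F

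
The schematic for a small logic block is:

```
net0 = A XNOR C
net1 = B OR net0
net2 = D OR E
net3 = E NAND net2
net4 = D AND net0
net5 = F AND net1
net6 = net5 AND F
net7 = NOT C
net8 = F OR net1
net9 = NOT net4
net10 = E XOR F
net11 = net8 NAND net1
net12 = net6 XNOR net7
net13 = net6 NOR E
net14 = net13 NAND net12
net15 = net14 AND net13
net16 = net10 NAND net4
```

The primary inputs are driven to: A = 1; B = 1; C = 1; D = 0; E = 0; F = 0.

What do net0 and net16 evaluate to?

net0 = 1  net16 = 1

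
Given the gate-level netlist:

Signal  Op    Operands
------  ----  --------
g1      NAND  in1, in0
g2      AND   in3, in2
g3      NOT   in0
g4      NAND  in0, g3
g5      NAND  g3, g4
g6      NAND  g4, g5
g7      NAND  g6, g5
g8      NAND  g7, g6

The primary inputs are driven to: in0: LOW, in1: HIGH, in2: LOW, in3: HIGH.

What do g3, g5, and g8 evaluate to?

g3 = HIGH; g5 = LOW; g8 = LOW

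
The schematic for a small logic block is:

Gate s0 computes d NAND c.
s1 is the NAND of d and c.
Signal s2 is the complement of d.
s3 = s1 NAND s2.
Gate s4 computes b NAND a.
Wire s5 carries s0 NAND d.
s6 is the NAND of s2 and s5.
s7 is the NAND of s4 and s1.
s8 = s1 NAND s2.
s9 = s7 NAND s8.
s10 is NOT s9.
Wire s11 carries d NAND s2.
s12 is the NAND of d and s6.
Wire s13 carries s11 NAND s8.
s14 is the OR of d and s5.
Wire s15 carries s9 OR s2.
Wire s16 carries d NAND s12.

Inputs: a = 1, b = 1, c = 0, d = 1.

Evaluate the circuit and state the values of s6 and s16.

s6 = 1; s16 = 1

s0 = d NAND c = 1 NAND 0 = 1
s2 = NOT d = NOT 1 = 0
s5 = s0 NAND d = 1 NAND 1 = 0
s6 = s2 NAND s5 = 0 NAND 0 = 1
s12 = d NAND s6 = 1 NAND 1 = 0
s16 = d NAND s12 = 1 NAND 0 = 1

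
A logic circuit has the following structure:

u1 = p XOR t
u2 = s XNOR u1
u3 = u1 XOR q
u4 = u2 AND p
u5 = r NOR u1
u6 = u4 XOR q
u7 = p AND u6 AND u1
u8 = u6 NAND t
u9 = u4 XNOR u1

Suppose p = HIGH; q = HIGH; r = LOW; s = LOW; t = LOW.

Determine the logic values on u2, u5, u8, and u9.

u2 = LOW  u5 = LOW  u8 = HIGH  u9 = LOW

u1 = p XOR t = HIGH XOR LOW = HIGH
u2 = s XNOR u1 = LOW XNOR HIGH = LOW
u4 = u2 AND p = LOW AND HIGH = LOW
u5 = r NOR u1 = LOW NOR HIGH = LOW
u6 = u4 XOR q = LOW XOR HIGH = HIGH
u8 = u6 NAND t = HIGH NAND LOW = HIGH
u9 = u4 XNOR u1 = LOW XNOR HIGH = LOW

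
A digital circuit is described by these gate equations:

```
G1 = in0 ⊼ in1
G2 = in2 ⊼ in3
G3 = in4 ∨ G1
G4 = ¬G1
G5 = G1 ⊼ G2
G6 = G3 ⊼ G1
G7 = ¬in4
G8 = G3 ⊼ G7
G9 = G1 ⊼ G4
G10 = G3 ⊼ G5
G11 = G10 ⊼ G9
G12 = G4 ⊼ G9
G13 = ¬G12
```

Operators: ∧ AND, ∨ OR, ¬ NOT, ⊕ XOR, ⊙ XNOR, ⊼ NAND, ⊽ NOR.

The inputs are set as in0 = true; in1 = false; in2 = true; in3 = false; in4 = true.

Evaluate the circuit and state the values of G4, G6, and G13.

G4 = false; G6 = false; G13 = false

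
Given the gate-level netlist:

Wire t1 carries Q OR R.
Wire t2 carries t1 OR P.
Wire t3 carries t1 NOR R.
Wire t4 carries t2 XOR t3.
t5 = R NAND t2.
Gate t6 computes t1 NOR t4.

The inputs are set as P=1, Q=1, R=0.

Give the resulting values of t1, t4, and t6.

t1 = 1; t4 = 1; t6 = 0

t1 = Q OR R = 1 OR 0 = 1
t2 = t1 OR P = 1 OR 1 = 1
t3 = t1 NOR R = 1 NOR 0 = 0
t4 = t2 XOR t3 = 1 XOR 0 = 1
t6 = t1 NOR t4 = 1 NOR 1 = 0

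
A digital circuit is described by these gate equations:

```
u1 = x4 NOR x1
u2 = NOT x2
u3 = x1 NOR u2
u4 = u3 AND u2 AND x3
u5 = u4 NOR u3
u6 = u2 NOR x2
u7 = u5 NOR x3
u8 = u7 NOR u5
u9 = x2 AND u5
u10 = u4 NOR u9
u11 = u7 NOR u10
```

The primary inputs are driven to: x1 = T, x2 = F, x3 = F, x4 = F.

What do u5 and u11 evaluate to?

u5 = T, u11 = F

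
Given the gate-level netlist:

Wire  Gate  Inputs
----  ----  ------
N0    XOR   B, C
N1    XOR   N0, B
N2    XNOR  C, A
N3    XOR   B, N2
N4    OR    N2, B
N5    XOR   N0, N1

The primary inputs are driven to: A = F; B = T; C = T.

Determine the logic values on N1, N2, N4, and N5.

N1 = T, N2 = F, N4 = T, N5 = T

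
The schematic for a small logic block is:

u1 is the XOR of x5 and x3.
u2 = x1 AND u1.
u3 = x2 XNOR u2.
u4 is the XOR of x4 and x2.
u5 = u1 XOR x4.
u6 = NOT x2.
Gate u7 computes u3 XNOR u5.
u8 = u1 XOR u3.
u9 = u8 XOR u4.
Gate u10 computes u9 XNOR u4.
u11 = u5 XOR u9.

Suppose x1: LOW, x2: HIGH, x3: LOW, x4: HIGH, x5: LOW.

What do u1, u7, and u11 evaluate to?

u1 = LOW  u7 = LOW  u11 = HIGH

u1 = x5 XOR x3 = LOW XOR LOW = LOW
u2 = x1 AND u1 = LOW AND LOW = LOW
u3 = x2 XNOR u2 = HIGH XNOR LOW = LOW
u4 = x4 XOR x2 = HIGH XOR HIGH = LOW
u5 = u1 XOR x4 = LOW XOR HIGH = HIGH
u7 = u3 XNOR u5 = LOW XNOR HIGH = LOW
u8 = u1 XOR u3 = LOW XOR LOW = LOW
u9 = u8 XOR u4 = LOW XOR LOW = LOW
u11 = u5 XOR u9 = HIGH XOR LOW = HIGH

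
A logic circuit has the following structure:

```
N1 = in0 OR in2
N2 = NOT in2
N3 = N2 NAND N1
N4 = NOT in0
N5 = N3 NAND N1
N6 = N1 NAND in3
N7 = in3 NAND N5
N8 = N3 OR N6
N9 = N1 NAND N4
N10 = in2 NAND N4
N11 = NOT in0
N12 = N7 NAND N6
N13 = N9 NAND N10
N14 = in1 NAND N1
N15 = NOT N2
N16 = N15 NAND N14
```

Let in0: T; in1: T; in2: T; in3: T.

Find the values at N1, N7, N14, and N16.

N1 = T  N7 = T  N14 = F  N16 = T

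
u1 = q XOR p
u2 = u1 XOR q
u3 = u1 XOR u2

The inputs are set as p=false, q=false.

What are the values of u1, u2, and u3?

u1 = false, u2 = false, u3 = false

u1 = q XOR p = false XOR false = false
u2 = u1 XOR q = false XOR false = false
u3 = u1 XOR u2 = false XOR false = false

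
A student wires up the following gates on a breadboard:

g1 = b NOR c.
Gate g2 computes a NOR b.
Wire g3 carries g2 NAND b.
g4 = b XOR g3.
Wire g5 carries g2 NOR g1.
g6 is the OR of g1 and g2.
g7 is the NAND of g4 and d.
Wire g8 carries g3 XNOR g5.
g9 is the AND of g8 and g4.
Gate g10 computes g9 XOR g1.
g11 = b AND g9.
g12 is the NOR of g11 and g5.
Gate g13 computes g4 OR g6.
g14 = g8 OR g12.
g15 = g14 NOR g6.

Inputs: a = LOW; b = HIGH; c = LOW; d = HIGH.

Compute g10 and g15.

g1 = b NOR c = HIGH NOR LOW = LOW
g2 = a NOR b = LOW NOR HIGH = LOW
g3 = g2 NAND b = LOW NAND HIGH = HIGH
g4 = b XOR g3 = HIGH XOR HIGH = LOW
g5 = g2 NOR g1 = LOW NOR LOW = HIGH
g6 = g1 OR g2 = LOW OR LOW = LOW
g8 = g3 XNOR g5 = HIGH XNOR HIGH = HIGH
g9 = g8 AND g4 = HIGH AND LOW = LOW
g10 = g9 XOR g1 = LOW XOR LOW = LOW
g11 = b AND g9 = HIGH AND LOW = LOW
g12 = g11 NOR g5 = LOW NOR HIGH = LOW
g14 = g8 OR g12 = HIGH OR LOW = HIGH
g15 = g14 NOR g6 = HIGH NOR LOW = LOW

g10 = LOW; g15 = LOW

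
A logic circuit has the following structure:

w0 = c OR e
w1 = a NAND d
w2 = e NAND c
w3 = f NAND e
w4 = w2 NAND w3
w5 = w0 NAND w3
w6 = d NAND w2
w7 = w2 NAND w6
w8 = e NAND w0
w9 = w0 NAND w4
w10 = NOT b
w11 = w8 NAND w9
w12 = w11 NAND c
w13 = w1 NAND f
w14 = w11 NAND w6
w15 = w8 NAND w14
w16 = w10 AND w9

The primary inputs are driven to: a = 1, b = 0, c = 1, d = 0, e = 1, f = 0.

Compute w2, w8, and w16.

w2 = 0, w8 = 0, w16 = 0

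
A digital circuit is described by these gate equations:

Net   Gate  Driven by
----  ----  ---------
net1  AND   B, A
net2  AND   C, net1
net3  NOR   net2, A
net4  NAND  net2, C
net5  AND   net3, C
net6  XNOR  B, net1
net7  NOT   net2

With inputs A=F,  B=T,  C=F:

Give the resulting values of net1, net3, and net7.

net1 = F  net3 = T  net7 = T

net1 = B AND A = T AND F = F
net2 = C AND net1 = F AND F = F
net3 = net2 NOR A = F NOR F = T
net7 = NOT net2 = NOT F = T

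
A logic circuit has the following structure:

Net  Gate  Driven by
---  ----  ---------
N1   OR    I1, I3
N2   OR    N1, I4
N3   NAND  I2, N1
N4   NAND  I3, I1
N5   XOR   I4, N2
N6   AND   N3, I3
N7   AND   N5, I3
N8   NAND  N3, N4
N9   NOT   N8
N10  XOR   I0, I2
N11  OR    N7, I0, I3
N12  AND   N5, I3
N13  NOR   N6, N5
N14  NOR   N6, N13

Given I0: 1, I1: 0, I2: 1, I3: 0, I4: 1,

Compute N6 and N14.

N6 = 0; N14 = 0

N1 = I1 OR I3 = 0 OR 0 = 0
N2 = N1 OR I4 = 0 OR 1 = 1
N3 = I2 NAND N1 = 1 NAND 0 = 1
N5 = I4 XOR N2 = 1 XOR 1 = 0
N6 = N3 AND I3 = 1 AND 0 = 0
N13 = N6 NOR N5 = 0 NOR 0 = 1
N14 = N6 NOR N13 = 0 NOR 1 = 0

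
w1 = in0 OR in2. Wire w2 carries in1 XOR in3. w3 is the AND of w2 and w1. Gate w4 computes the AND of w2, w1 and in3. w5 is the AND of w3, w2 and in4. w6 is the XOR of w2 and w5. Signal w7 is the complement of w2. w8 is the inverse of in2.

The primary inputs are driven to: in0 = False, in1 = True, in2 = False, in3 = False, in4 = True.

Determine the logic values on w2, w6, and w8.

w1 = in0 OR in2 = False OR False = False
w2 = in1 XOR in3 = True XOR False = True
w3 = w2 AND w1 = True AND False = False
w5 = w3 AND w2 AND in4 = False AND True AND True = False
w6 = w2 XOR w5 = True XOR False = True
w8 = NOT in2 = NOT False = True

w2 = True, w6 = True, w8 = True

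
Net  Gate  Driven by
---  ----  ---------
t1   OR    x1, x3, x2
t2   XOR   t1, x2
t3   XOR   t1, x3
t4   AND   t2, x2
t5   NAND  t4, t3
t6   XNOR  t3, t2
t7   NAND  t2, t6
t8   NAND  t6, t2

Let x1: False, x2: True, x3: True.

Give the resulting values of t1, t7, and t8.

t1 = x1 OR x3 OR x2 = False OR True OR True = True
t2 = t1 XOR x2 = True XOR True = False
t3 = t1 XOR x3 = True XOR True = False
t6 = t3 XNOR t2 = False XNOR False = True
t7 = t2 NAND t6 = False NAND True = True
t8 = t6 NAND t2 = True NAND False = True

t1 = True  t7 = True  t8 = True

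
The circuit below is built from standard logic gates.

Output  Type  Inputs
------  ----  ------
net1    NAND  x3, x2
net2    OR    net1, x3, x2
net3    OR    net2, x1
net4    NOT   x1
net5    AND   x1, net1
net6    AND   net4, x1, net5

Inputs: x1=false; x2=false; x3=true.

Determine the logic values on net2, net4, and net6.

net2 = true, net4 = true, net6 = false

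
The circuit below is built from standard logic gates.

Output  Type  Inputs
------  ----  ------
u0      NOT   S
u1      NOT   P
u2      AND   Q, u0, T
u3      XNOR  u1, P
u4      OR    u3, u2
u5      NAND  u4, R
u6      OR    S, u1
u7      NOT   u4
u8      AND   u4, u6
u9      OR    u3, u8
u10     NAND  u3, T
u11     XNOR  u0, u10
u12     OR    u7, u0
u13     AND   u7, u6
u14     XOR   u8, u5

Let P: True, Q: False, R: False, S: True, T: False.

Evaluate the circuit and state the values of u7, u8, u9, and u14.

u0 = NOT S = NOT True = False
u1 = NOT P = NOT True = False
u2 = Q AND u0 AND T = False AND False AND False = False
u3 = u1 XNOR P = False XNOR True = False
u4 = u3 OR u2 = False OR False = False
u5 = u4 NAND R = False NAND False = True
u6 = S OR u1 = True OR False = True
u7 = NOT u4 = NOT False = True
u8 = u4 AND u6 = False AND True = False
u9 = u3 OR u8 = False OR False = False
u14 = u8 XOR u5 = False XOR True = True

u7 = True; u8 = False; u9 = False; u14 = True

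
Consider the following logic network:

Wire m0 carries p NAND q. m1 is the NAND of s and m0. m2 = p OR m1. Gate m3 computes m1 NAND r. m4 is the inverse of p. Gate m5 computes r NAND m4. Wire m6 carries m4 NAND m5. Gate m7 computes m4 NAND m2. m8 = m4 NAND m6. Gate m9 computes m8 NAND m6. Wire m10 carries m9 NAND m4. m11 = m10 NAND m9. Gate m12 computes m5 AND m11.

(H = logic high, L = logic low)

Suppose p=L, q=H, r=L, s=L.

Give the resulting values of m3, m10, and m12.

m0 = p NAND q = L NAND H = H
m1 = s NAND m0 = L NAND H = H
m3 = m1 NAND r = H NAND L = H
m4 = NOT p = NOT L = H
m5 = r NAND m4 = L NAND H = H
m6 = m4 NAND m5 = H NAND H = L
m8 = m4 NAND m6 = H NAND L = H
m9 = m8 NAND m6 = H NAND L = H
m10 = m9 NAND m4 = H NAND H = L
m11 = m10 NAND m9 = L NAND H = H
m12 = m5 AND m11 = H AND H = H

m3 = H  m10 = L  m12 = H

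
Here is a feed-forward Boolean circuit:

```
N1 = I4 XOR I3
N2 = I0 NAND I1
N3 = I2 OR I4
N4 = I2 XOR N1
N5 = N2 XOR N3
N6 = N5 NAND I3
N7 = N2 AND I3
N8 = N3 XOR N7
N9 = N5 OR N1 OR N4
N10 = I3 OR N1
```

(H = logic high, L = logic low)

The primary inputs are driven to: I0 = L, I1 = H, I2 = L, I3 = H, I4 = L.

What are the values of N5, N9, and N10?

N5 = H, N9 = H, N10 = H

N1 = I4 XOR I3 = L XOR H = H
N2 = I0 NAND I1 = L NAND H = H
N3 = I2 OR I4 = L OR L = L
N4 = I2 XOR N1 = L XOR H = H
N5 = N2 XOR N3 = H XOR L = H
N9 = N5 OR N1 OR N4 = H OR H OR H = H
N10 = I3 OR N1 = H OR H = H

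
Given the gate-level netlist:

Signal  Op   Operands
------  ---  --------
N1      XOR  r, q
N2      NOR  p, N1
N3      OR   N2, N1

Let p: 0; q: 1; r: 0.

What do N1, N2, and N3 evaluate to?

N1 = r XOR q = 0 XOR 1 = 1
N2 = p NOR N1 = 0 NOR 1 = 0
N3 = N2 OR N1 = 0 OR 1 = 1

N1 = 1; N2 = 0; N3 = 1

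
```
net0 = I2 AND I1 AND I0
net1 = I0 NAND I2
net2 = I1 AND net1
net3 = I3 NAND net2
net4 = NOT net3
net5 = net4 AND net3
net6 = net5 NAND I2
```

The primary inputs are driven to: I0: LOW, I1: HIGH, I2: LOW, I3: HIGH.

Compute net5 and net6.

net1 = I0 NAND I2 = LOW NAND LOW = HIGH
net2 = I1 AND net1 = HIGH AND HIGH = HIGH
net3 = I3 NAND net2 = HIGH NAND HIGH = LOW
net4 = NOT net3 = NOT LOW = HIGH
net5 = net4 AND net3 = HIGH AND LOW = LOW
net6 = net5 NAND I2 = LOW NAND LOW = HIGH

net5 = LOW  net6 = HIGH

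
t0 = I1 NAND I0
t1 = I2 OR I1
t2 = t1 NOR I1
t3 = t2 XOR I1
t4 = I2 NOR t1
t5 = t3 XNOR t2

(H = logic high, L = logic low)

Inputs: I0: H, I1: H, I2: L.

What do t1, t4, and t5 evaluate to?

t1 = I2 OR I1 = L OR H = H
t2 = t1 NOR I1 = H NOR H = L
t3 = t2 XOR I1 = L XOR H = H
t4 = I2 NOR t1 = L NOR H = L
t5 = t3 XNOR t2 = H XNOR L = L

t1 = H, t4 = L, t5 = L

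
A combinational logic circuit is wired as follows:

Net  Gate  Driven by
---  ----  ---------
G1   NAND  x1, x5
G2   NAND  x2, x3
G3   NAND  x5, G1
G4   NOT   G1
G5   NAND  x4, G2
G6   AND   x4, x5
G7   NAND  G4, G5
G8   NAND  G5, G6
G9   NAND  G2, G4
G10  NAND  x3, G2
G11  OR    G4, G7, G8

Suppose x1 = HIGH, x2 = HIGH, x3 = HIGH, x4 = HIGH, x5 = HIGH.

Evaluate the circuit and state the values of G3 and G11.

G3 = HIGH, G11 = HIGH

G1 = x1 NAND x5 = HIGH NAND HIGH = LOW
G2 = x2 NAND x3 = HIGH NAND HIGH = LOW
G3 = x5 NAND G1 = HIGH NAND LOW = HIGH
G4 = NOT G1 = NOT LOW = HIGH
G5 = x4 NAND G2 = HIGH NAND LOW = HIGH
G6 = x4 AND x5 = HIGH AND HIGH = HIGH
G7 = G4 NAND G5 = HIGH NAND HIGH = LOW
G8 = G5 NAND G6 = HIGH NAND HIGH = LOW
G11 = G4 OR G7 OR G8 = HIGH OR LOW OR LOW = HIGH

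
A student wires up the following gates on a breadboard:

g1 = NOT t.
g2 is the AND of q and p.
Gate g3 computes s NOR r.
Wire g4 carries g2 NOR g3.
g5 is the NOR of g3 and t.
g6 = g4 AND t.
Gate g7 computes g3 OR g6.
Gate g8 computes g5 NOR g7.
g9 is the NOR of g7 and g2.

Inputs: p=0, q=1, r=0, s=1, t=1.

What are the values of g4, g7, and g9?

g2 = q AND p = 1 AND 0 = 0
g3 = s NOR r = 1 NOR 0 = 0
g4 = g2 NOR g3 = 0 NOR 0 = 1
g6 = g4 AND t = 1 AND 1 = 1
g7 = g3 OR g6 = 0 OR 1 = 1
g9 = g7 NOR g2 = 1 NOR 0 = 0

g4 = 1; g7 = 1; g9 = 0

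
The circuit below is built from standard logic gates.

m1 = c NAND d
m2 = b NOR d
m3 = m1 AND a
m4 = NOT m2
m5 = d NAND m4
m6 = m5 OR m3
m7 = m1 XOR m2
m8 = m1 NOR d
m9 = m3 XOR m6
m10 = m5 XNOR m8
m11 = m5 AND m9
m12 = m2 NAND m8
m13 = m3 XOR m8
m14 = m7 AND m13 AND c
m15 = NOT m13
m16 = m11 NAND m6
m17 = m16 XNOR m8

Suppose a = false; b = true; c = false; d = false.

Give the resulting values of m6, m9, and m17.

m6 = true, m9 = true, m17 = true

m1 = c NAND d = false NAND false = true
m2 = b NOR d = true NOR false = false
m3 = m1 AND a = true AND false = false
m4 = NOT m2 = NOT false = true
m5 = d NAND m4 = false NAND true = true
m6 = m5 OR m3 = true OR false = true
m8 = m1 NOR d = true NOR false = false
m9 = m3 XOR m6 = false XOR true = true
m11 = m5 AND m9 = true AND true = true
m16 = m11 NAND m6 = true NAND true = false
m17 = m16 XNOR m8 = false XNOR false = true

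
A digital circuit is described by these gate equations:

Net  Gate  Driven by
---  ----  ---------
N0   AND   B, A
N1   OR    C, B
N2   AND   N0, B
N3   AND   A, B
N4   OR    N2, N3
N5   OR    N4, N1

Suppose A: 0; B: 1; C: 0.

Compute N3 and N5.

N3 = 0; N5 = 1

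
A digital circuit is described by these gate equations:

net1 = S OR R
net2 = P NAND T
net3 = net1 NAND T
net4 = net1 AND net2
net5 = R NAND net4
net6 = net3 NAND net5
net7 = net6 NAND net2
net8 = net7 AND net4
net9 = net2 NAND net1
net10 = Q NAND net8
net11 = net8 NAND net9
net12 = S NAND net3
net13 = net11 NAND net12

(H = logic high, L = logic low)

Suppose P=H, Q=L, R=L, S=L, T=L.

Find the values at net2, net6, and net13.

net2 = H, net6 = L, net13 = L

net1 = S OR R = L OR L = L
net2 = P NAND T = H NAND L = H
net3 = net1 NAND T = L NAND L = H
net4 = net1 AND net2 = L AND H = L
net5 = R NAND net4 = L NAND L = H
net6 = net3 NAND net5 = H NAND H = L
net7 = net6 NAND net2 = L NAND H = H
net8 = net7 AND net4 = H AND L = L
net9 = net2 NAND net1 = H NAND L = H
net11 = net8 NAND net9 = L NAND H = H
net12 = S NAND net3 = L NAND H = H
net13 = net11 NAND net12 = H NAND H = L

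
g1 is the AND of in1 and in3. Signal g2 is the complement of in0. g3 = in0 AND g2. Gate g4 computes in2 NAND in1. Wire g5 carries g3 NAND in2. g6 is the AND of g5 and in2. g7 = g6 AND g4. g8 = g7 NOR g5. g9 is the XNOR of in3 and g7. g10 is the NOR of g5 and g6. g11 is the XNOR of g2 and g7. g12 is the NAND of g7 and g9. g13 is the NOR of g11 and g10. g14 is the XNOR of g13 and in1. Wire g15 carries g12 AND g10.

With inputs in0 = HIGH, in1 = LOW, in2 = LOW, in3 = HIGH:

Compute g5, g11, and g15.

g2 = NOT in0 = NOT HIGH = LOW
g3 = in0 AND g2 = HIGH AND LOW = LOW
g4 = in2 NAND in1 = LOW NAND LOW = HIGH
g5 = g3 NAND in2 = LOW NAND LOW = HIGH
g6 = g5 AND in2 = HIGH AND LOW = LOW
g7 = g6 AND g4 = LOW AND HIGH = LOW
g9 = in3 XNOR g7 = HIGH XNOR LOW = LOW
g10 = g5 NOR g6 = HIGH NOR LOW = LOW
g11 = g2 XNOR g7 = LOW XNOR LOW = HIGH
g12 = g7 NAND g9 = LOW NAND LOW = HIGH
g15 = g12 AND g10 = HIGH AND LOW = LOW

g5 = HIGH; g11 = HIGH; g15 = LOW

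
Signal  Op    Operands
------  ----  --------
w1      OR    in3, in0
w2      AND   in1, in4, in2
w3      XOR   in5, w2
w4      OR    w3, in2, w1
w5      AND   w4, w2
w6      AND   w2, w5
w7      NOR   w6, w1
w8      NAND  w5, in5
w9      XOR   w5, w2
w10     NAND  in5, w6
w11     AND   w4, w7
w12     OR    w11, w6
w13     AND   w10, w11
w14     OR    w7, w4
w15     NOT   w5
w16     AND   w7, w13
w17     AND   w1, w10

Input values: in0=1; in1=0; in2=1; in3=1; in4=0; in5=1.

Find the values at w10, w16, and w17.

w10 = 1, w16 = 0, w17 = 1

w1 = in3 OR in0 = 1 OR 1 = 1
w2 = in1 AND in4 AND in2 = 0 AND 0 AND 1 = 0
w3 = in5 XOR w2 = 1 XOR 0 = 1
w4 = w3 OR in2 OR w1 = 1 OR 1 OR 1 = 1
w5 = w4 AND w2 = 1 AND 0 = 0
w6 = w2 AND w5 = 0 AND 0 = 0
w7 = w6 NOR w1 = 0 NOR 1 = 0
w10 = in5 NAND w6 = 1 NAND 0 = 1
w11 = w4 AND w7 = 1 AND 0 = 0
w13 = w10 AND w11 = 1 AND 0 = 0
w16 = w7 AND w13 = 0 AND 0 = 0
w17 = w1 AND w10 = 1 AND 1 = 1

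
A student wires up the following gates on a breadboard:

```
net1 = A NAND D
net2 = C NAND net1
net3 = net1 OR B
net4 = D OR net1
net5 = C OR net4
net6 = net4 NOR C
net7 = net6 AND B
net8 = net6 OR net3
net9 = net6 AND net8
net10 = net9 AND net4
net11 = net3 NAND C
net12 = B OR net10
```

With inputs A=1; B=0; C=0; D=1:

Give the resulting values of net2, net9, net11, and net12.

net1 = A NAND D = 1 NAND 1 = 0
net2 = C NAND net1 = 0 NAND 0 = 1
net3 = net1 OR B = 0 OR 0 = 0
net4 = D OR net1 = 1 OR 0 = 1
net6 = net4 NOR C = 1 NOR 0 = 0
net8 = net6 OR net3 = 0 OR 0 = 0
net9 = net6 AND net8 = 0 AND 0 = 0
net10 = net9 AND net4 = 0 AND 1 = 0
net11 = net3 NAND C = 0 NAND 0 = 1
net12 = B OR net10 = 0 OR 0 = 0

net2 = 1, net9 = 0, net11 = 1, net12 = 0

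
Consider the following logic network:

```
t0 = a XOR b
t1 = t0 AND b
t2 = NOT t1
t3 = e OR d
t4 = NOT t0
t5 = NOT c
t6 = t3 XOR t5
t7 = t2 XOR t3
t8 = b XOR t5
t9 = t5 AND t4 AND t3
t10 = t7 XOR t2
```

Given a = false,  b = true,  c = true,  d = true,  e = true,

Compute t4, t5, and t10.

t0 = a XOR b = false XOR true = true
t1 = t0 AND b = true AND true = true
t2 = NOT t1 = NOT true = false
t3 = e OR d = true OR true = true
t4 = NOT t0 = NOT true = false
t5 = NOT c = NOT true = false
t7 = t2 XOR t3 = false XOR true = true
t10 = t7 XOR t2 = true XOR false = true

t4 = false  t5 = false  t10 = true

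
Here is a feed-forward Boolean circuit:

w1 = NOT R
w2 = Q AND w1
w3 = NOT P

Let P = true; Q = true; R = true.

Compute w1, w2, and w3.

w1 = false  w2 = false  w3 = false

w1 = NOT R = NOT true = false
w2 = Q AND w1 = true AND false = false
w3 = NOT P = NOT true = false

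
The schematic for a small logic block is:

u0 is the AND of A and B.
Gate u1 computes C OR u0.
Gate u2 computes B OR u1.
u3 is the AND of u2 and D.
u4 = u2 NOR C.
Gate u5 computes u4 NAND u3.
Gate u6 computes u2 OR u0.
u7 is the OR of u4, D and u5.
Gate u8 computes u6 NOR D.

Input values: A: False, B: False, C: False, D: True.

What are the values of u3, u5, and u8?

u0 = A AND B = False AND False = False
u1 = C OR u0 = False OR False = False
u2 = B OR u1 = False OR False = False
u3 = u2 AND D = False AND True = False
u4 = u2 NOR C = False NOR False = True
u5 = u4 NAND u3 = True NAND False = True
u6 = u2 OR u0 = False OR False = False
u8 = u6 NOR D = False NOR True = False

u3 = False  u5 = True  u8 = False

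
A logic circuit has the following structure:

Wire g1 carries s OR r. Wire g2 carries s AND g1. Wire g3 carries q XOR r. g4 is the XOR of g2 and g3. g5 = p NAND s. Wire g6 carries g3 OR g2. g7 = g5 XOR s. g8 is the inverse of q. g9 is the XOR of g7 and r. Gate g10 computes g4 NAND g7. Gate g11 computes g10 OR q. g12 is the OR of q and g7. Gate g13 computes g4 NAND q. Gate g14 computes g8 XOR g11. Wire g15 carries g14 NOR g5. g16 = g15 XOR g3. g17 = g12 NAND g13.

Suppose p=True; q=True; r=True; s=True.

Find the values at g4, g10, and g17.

g1 = s OR r = True OR True = True
g2 = s AND g1 = True AND True = True
g3 = q XOR r = True XOR True = False
g4 = g2 XOR g3 = True XOR False = True
g5 = p NAND s = True NAND True = False
g7 = g5 XOR s = False XOR True = True
g10 = g4 NAND g7 = True NAND True = False
g12 = q OR g7 = True OR True = True
g13 = g4 NAND q = True NAND True = False
g17 = g12 NAND g13 = True NAND False = True

g4 = True, g10 = False, g17 = True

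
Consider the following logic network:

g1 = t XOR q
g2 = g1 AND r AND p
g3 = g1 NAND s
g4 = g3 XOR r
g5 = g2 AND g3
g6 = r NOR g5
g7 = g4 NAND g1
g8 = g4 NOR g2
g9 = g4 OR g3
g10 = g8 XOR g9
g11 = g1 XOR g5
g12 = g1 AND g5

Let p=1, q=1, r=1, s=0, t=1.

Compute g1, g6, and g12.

g1 = 0  g6 = 0  g12 = 0

g1 = t XOR q = 1 XOR 1 = 0
g2 = g1 AND r AND p = 0 AND 1 AND 1 = 0
g3 = g1 NAND s = 0 NAND 0 = 1
g5 = g2 AND g3 = 0 AND 1 = 0
g6 = r NOR g5 = 1 NOR 0 = 0
g12 = g1 AND g5 = 0 AND 0 = 0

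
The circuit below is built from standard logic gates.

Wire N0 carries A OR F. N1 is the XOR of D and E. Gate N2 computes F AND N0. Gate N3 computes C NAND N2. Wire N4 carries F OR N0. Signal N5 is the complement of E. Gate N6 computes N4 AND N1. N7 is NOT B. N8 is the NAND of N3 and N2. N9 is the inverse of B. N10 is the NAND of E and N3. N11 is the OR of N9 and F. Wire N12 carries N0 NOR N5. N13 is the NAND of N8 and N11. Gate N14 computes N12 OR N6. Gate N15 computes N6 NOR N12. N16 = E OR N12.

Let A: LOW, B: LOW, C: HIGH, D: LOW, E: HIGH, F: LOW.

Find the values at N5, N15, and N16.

N0 = A OR F = LOW OR LOW = LOW
N1 = D XOR E = LOW XOR HIGH = HIGH
N4 = F OR N0 = LOW OR LOW = LOW
N5 = NOT E = NOT HIGH = LOW
N6 = N4 AND N1 = LOW AND HIGH = LOW
N12 = N0 NOR N5 = LOW NOR LOW = HIGH
N15 = N6 NOR N12 = LOW NOR HIGH = LOW
N16 = E OR N12 = HIGH OR HIGH = HIGH

N5 = LOW  N15 = LOW  N16 = HIGH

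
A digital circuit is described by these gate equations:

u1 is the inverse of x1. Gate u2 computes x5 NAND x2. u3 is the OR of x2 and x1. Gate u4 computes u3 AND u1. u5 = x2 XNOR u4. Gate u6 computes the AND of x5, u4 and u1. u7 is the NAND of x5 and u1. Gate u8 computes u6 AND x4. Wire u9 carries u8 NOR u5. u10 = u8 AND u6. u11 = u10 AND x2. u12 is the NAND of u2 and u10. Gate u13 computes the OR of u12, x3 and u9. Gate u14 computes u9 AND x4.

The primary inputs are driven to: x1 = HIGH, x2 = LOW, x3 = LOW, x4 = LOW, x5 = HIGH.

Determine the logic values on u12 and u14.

u1 = NOT x1 = NOT HIGH = LOW
u2 = x5 NAND x2 = HIGH NAND LOW = HIGH
u3 = x2 OR x1 = LOW OR HIGH = HIGH
u4 = u3 AND u1 = HIGH AND LOW = LOW
u5 = x2 XNOR u4 = LOW XNOR LOW = HIGH
u6 = x5 AND u4 AND u1 = HIGH AND LOW AND LOW = LOW
u8 = u6 AND x4 = LOW AND LOW = LOW
u9 = u8 NOR u5 = LOW NOR HIGH = LOW
u10 = u8 AND u6 = LOW AND LOW = LOW
u12 = u2 NAND u10 = HIGH NAND LOW = HIGH
u14 = u9 AND x4 = LOW AND LOW = LOW

u12 = HIGH  u14 = LOW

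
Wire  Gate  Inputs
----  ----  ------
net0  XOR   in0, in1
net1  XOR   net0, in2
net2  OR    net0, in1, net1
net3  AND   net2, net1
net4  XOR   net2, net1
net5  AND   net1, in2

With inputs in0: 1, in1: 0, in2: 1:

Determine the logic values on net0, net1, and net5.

net0 = in0 XOR in1 = 1 XOR 0 = 1
net1 = net0 XOR in2 = 1 XOR 1 = 0
net5 = net1 AND in2 = 0 AND 1 = 0

net0 = 1, net1 = 0, net5 = 0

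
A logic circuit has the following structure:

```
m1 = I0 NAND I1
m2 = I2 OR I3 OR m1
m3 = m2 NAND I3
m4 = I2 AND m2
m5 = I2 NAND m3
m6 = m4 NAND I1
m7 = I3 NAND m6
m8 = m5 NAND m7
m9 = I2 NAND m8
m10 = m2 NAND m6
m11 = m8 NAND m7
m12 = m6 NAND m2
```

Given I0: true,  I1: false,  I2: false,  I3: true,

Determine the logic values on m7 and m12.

m7 = false; m12 = false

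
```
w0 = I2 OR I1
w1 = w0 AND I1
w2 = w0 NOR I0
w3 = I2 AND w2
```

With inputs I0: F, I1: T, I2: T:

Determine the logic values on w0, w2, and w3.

w0 = T, w2 = F, w3 = F

w0 = I2 OR I1 = T OR T = T
w2 = w0 NOR I0 = T NOR F = F
w3 = I2 AND w2 = T AND F = F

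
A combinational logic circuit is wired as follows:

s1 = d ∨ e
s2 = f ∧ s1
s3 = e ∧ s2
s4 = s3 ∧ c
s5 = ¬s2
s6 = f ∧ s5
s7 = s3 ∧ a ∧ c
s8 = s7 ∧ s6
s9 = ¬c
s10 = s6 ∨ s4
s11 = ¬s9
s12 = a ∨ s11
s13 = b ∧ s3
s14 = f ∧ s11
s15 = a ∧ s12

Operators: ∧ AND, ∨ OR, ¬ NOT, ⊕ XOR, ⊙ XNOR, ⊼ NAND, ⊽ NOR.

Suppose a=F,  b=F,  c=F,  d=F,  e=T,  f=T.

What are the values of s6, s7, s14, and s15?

s1 = d OR e = F OR T = T
s2 = f AND s1 = T AND T = T
s3 = e AND s2 = T AND T = T
s5 = NOT s2 = NOT T = F
s6 = f AND s5 = T AND F = F
s7 = s3 AND a AND c = T AND F AND F = F
s9 = NOT c = NOT F = T
s11 = NOT s9 = NOT T = F
s12 = a OR s11 = F OR F = F
s14 = f AND s11 = T AND F = F
s15 = a AND s12 = F AND F = F

s6 = F, s7 = F, s14 = F, s15 = F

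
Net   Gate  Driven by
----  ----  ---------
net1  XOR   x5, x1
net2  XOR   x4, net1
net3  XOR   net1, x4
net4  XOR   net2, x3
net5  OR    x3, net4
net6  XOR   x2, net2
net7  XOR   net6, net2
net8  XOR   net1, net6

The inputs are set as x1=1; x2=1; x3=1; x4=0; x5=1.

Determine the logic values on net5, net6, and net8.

net5 = 1, net6 = 1, net8 = 1

net1 = x5 XOR x1 = 1 XOR 1 = 0
net2 = x4 XOR net1 = 0 XOR 0 = 0
net4 = net2 XOR x3 = 0 XOR 1 = 1
net5 = x3 OR net4 = 1 OR 1 = 1
net6 = x2 XOR net2 = 1 XOR 0 = 1
net8 = net1 XOR net6 = 0 XOR 1 = 1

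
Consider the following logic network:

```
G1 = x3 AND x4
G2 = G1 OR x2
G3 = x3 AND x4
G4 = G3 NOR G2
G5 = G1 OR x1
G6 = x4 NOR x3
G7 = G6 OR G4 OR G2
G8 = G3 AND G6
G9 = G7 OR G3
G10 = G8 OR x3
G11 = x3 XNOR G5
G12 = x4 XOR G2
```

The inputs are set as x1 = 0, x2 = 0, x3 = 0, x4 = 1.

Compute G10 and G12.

G1 = x3 AND x4 = 0 AND 1 = 0
G2 = G1 OR x2 = 0 OR 0 = 0
G3 = x3 AND x4 = 0 AND 1 = 0
G6 = x4 NOR x3 = 1 NOR 0 = 0
G8 = G3 AND G6 = 0 AND 0 = 0
G10 = G8 OR x3 = 0 OR 0 = 0
G12 = x4 XOR G2 = 1 XOR 0 = 1

G10 = 0; G12 = 1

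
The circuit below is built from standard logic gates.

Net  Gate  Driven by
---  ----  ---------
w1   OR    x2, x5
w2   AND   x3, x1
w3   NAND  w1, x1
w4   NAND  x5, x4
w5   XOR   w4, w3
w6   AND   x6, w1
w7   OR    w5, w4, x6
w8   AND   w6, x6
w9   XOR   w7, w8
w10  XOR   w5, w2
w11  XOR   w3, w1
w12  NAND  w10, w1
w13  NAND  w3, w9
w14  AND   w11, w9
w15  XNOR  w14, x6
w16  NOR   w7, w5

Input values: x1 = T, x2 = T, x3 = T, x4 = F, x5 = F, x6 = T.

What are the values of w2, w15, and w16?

w1 = x2 OR x5 = T OR F = T
w2 = x3 AND x1 = T AND T = T
w3 = w1 NAND x1 = T NAND T = F
w4 = x5 NAND x4 = F NAND F = T
w5 = w4 XOR w3 = T XOR F = T
w6 = x6 AND w1 = T AND T = T
w7 = w5 OR w4 OR x6 = T OR T OR T = T
w8 = w6 AND x6 = T AND T = T
w9 = w7 XOR w8 = T XOR T = F
w11 = w3 XOR w1 = F XOR T = T
w14 = w11 AND w9 = T AND F = F
w15 = w14 XNOR x6 = F XNOR T = F
w16 = w7 NOR w5 = T NOR T = F

w2 = T  w15 = F  w16 = F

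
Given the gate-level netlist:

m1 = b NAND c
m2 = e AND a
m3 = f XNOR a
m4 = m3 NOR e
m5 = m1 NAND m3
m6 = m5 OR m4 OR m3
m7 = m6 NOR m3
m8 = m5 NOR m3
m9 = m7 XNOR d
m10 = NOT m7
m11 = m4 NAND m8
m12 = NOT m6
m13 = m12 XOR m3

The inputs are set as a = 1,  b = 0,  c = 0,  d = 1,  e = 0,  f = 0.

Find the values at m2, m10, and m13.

m2 = 0, m10 = 1, m13 = 0

m1 = b NAND c = 0 NAND 0 = 1
m2 = e AND a = 0 AND 1 = 0
m3 = f XNOR a = 0 XNOR 1 = 0
m4 = m3 NOR e = 0 NOR 0 = 1
m5 = m1 NAND m3 = 1 NAND 0 = 1
m6 = m5 OR m4 OR m3 = 1 OR 1 OR 0 = 1
m7 = m6 NOR m3 = 1 NOR 0 = 0
m10 = NOT m7 = NOT 0 = 1
m12 = NOT m6 = NOT 1 = 0
m13 = m12 XOR m3 = 0 XOR 0 = 0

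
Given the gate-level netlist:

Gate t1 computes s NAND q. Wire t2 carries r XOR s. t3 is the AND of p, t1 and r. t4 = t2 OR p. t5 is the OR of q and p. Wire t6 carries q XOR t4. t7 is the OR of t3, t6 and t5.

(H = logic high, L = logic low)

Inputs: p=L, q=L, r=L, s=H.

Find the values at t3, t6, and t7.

t3 = L, t6 = H, t7 = H

t1 = s NAND q = H NAND L = H
t2 = r XOR s = L XOR H = H
t3 = p AND t1 AND r = L AND H AND L = L
t4 = t2 OR p = H OR L = H
t5 = q OR p = L OR L = L
t6 = q XOR t4 = L XOR H = H
t7 = t3 OR t6 OR t5 = L OR H OR L = H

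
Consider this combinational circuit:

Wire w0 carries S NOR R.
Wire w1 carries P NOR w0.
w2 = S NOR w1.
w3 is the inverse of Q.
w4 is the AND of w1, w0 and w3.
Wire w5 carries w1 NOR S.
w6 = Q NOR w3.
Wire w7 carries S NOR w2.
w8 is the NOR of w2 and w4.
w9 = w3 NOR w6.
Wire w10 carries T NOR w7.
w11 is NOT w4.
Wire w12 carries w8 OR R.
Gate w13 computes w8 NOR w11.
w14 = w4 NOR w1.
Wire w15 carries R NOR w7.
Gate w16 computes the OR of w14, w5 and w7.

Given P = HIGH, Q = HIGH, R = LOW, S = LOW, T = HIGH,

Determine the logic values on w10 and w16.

w0 = S NOR R = LOW NOR LOW = HIGH
w1 = P NOR w0 = HIGH NOR HIGH = LOW
w2 = S NOR w1 = LOW NOR LOW = HIGH
w3 = NOT Q = NOT HIGH = LOW
w4 = w1 AND w0 AND w3 = LOW AND HIGH AND LOW = LOW
w5 = w1 NOR S = LOW NOR LOW = HIGH
w7 = S NOR w2 = LOW NOR HIGH = LOW
w10 = T NOR w7 = HIGH NOR LOW = LOW
w14 = w4 NOR w1 = LOW NOR LOW = HIGH
w16 = w14 OR w5 OR w7 = HIGH OR HIGH OR LOW = HIGH

w10 = LOW, w16 = HIGH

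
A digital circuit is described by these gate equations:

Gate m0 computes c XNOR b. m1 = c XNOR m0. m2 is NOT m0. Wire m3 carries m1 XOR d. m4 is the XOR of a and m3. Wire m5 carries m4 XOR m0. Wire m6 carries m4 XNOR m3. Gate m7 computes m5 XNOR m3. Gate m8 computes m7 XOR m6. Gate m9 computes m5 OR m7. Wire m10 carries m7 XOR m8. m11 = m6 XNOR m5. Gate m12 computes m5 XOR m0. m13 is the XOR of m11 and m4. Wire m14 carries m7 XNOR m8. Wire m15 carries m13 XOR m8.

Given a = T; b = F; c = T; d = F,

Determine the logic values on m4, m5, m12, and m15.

m4 = T  m5 = T  m12 = T  m15 = T

m0 = c XNOR b = T XNOR F = F
m1 = c XNOR m0 = T XNOR F = F
m3 = m1 XOR d = F XOR F = F
m4 = a XOR m3 = T XOR F = T
m5 = m4 XOR m0 = T XOR F = T
m6 = m4 XNOR m3 = T XNOR F = F
m7 = m5 XNOR m3 = T XNOR F = F
m8 = m7 XOR m6 = F XOR F = F
m11 = m6 XNOR m5 = F XNOR T = F
m12 = m5 XOR m0 = T XOR F = T
m13 = m11 XOR m4 = F XOR T = T
m15 = m13 XOR m8 = T XOR F = T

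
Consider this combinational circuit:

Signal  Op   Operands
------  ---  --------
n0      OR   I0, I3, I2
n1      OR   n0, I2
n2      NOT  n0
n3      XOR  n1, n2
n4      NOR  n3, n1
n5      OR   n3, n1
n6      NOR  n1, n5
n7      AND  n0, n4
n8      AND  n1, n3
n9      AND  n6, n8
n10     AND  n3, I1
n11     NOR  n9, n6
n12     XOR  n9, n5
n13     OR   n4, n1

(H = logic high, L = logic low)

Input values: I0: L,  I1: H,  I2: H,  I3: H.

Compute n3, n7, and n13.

n3 = H; n7 = L; n13 = H

n0 = I0 OR I3 OR I2 = L OR H OR H = H
n1 = n0 OR I2 = H OR H = H
n2 = NOT n0 = NOT H = L
n3 = n1 XOR n2 = H XOR L = H
n4 = n3 NOR n1 = H NOR H = L
n7 = n0 AND n4 = H AND L = L
n13 = n4 OR n1 = L OR H = H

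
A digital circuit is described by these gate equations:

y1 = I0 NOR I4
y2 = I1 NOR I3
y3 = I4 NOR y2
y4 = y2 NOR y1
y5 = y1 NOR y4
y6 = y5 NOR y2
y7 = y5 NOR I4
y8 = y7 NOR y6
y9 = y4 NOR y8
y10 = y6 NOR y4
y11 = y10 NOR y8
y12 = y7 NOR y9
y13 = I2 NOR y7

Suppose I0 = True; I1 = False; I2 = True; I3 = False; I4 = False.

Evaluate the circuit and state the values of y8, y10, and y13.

y1 = I0 NOR I4 = True NOR False = False
y2 = I1 NOR I3 = False NOR False = True
y4 = y2 NOR y1 = True NOR False = False
y5 = y1 NOR y4 = False NOR False = True
y6 = y5 NOR y2 = True NOR True = False
y7 = y5 NOR I4 = True NOR False = False
y8 = y7 NOR y6 = False NOR False = True
y10 = y6 NOR y4 = False NOR False = True
y13 = I2 NOR y7 = True NOR False = False

y8 = True, y10 = True, y13 = False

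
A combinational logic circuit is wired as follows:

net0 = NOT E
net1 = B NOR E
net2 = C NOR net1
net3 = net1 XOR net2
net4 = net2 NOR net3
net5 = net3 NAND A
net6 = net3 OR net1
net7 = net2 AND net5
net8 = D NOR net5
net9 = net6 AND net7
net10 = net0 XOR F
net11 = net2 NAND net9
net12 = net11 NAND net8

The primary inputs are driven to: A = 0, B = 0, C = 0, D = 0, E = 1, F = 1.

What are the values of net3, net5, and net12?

net3 = 1  net5 = 1  net12 = 1

net1 = B NOR E = 0 NOR 1 = 0
net2 = C NOR net1 = 0 NOR 0 = 1
net3 = net1 XOR net2 = 0 XOR 1 = 1
net5 = net3 NAND A = 1 NAND 0 = 1
net6 = net3 OR net1 = 1 OR 0 = 1
net7 = net2 AND net5 = 1 AND 1 = 1
net8 = D NOR net5 = 0 NOR 1 = 0
net9 = net6 AND net7 = 1 AND 1 = 1
net11 = net2 NAND net9 = 1 NAND 1 = 0
net12 = net11 NAND net8 = 0 NAND 0 = 1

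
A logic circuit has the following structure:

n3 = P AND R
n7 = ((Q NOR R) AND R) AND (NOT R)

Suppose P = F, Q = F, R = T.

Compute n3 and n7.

n3 = F; n7 = F

n3 = F AND T = F
n7 = ((F NOR T) AND T) AND (NOT T) = F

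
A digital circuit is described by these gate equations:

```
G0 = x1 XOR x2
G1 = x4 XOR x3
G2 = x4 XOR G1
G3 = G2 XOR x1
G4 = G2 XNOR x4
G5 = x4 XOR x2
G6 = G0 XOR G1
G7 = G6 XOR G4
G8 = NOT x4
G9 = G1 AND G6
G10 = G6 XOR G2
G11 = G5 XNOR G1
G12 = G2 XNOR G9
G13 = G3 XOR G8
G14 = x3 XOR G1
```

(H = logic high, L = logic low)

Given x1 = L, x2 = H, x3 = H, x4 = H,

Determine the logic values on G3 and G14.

G3 = H  G14 = H

G1 = x4 XOR x3 = H XOR H = L
G2 = x4 XOR G1 = H XOR L = H
G3 = G2 XOR x1 = H XOR L = H
G14 = x3 XOR G1 = H XOR L = H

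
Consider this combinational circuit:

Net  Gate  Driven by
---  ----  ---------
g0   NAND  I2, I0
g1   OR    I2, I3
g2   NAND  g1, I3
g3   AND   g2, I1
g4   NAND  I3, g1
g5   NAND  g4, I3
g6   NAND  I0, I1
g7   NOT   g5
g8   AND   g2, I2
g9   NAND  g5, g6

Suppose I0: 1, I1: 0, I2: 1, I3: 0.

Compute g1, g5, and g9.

g1 = 1, g5 = 1, g9 = 0

g1 = I2 OR I3 = 1 OR 0 = 1
g4 = I3 NAND g1 = 0 NAND 1 = 1
g5 = g4 NAND I3 = 1 NAND 0 = 1
g6 = I0 NAND I1 = 1 NAND 0 = 1
g9 = g5 NAND g6 = 1 NAND 1 = 0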